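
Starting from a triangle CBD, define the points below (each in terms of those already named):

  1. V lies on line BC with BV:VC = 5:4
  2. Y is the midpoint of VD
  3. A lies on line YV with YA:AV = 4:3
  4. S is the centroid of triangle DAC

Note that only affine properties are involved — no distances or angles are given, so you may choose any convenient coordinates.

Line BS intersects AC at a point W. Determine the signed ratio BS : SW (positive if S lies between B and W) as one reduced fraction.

BS:SW = -125/44

Choose coordinates C = (0, 0), B = (1, 0), D = (0, 1).
1. V lies on line BC with BV:VC = 5:4 ⇒ V = (4/9, 0)
2. Y is the midpoint of VD ⇒ Y = (2/9, 1/2)
3. A lies on line YV with YA:AV = 4:3 ⇒ A = (22/63, 3/14)
4. S is the centroid of triangle DAC ⇒ S = (22/189, 17/42)
line BS meets AC at W = (374/875, 459/1750)
S = B + t·(W−B) with t = 125/81, so BS:SW = 125/81:-44/81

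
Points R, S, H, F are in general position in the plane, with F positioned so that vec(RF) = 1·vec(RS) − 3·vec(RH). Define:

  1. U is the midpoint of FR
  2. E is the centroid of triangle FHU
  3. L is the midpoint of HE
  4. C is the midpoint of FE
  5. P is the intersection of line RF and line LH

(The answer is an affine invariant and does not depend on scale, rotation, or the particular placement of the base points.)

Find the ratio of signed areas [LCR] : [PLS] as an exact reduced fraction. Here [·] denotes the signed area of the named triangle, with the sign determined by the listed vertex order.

Set R = (0, 0), S = (1, 0), H = (0, 1), F = (1, -3); any affine frame gives the same invariant.
1. U is the midpoint of FR ⇒ U = (1/2, -3/2)
2. E is the centroid of triangle FHU ⇒ E = (1/2, -7/6)
3. L is the midpoint of HE ⇒ L = (1/4, -1/12)
4. C is the midpoint of FE ⇒ C = (3/4, -25/12)
5. P is the intersection of line RF and line LH ⇒ P = (3/4, -9/4)
2·[LCR] = -11/24, 2·[PLS] = -5/3
[LCR]:[PLS] = -11/24:-5/3 = 11/40

[LCR]:[PLS] = 11/40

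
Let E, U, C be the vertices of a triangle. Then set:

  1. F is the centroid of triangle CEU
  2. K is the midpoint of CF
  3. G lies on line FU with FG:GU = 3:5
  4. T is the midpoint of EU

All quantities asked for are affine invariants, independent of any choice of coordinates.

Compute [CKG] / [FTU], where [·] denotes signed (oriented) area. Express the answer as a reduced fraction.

[CKG]:[FTU] = 3/8

Assign E = (0, 0), U = (1, 0), C = (0, 1) — the answer is frame-independent, so this choice is without loss of generality.
1. F is the centroid of triangle CEU ⇒ F = (1/3, 1/3)
2. K is the midpoint of CF ⇒ K = (1/6, 2/3)
3. G lies on line FU with FG:GU = 3:5 ⇒ G = (7/12, 5/24)
4. T is the midpoint of EU ⇒ T = (1/2, 0)
2·[CKG] = 1/16, 2·[FTU] = 1/6
[CKG]:[FTU] = 1/16:1/6 = 3/8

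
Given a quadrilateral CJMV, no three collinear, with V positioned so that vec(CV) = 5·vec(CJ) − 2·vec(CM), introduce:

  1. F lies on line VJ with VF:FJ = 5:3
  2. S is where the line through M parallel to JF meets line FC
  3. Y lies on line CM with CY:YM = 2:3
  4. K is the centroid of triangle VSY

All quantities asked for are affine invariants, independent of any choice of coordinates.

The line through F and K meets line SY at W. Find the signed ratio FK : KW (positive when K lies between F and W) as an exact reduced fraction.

FK:KW = 1/5

Assign C = (0, 0), J = (1, 0), M = (0, 1), V = (5, -2) — the answer is frame-independent, so this choice is without loss of generality.
1. F lies on line VJ with VF:FJ = 5:3 ⇒ F = (5/2, -3/4)
2. S is where the line through M parallel to JF meets line FC ⇒ S = (5, -3/2)
3. Y lies on line CM with CY:YM = 2:3 ⇒ Y = (0, 2/5)
4. K is the centroid of triangle VSY ⇒ K = (10/3, -31/30)
line FK meets SY at W = (15/2, -49/20)
K = F + t·(W−F) with t = 1/6, so FK:KW = 1/6:5/6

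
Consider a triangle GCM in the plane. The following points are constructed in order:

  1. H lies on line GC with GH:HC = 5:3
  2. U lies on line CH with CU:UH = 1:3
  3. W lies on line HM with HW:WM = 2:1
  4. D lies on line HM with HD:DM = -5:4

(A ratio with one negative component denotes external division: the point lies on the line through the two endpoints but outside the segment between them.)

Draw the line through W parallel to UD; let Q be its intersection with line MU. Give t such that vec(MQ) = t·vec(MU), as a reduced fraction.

t = -1/12

Work in coordinates with G = (0, 0), C = (1, 0), M = (0, 1).
1. H lies on line GC with GH:HC = 5:3 ⇒ H = (5/8, 0)
2. U lies on line CH with CU:UH = 1:3 ⇒ U = (29/32, 0)
3. W lies on line HM with HW:WM = 2:1 ⇒ W = (5/24, 2/3)
4. D lies on line HM with HD:DM = -5:4 ⇒ D = (-5/2, 5)
through W parallel to UD: direction (-109/32, 5); meets MU at Q = (-29/384, 13/12)
Q = M + t·(U−M) with t = -1/12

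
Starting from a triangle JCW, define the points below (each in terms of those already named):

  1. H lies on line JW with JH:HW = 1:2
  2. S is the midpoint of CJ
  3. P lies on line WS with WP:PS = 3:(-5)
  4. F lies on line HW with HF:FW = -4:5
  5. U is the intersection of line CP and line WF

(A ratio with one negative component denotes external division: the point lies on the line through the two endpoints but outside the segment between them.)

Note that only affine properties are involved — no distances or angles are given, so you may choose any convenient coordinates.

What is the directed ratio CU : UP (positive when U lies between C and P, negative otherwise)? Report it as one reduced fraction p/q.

CU:UP = 4/3

Work in coordinates with J = (0, 0), C = (1, 0), W = (0, 1).
1. H lies on line JW with JH:HW = 1:2 ⇒ H = (0, 1/3)
2. S is the midpoint of CJ ⇒ S = (1/2, 0)
3. P lies on line WS with WP:PS = 3:(-5) ⇒ P = (-3/4, 5/2)
4. F lies on line HW with HF:FW = -4:5 ⇒ F = (0, -7/3)
5. U is the intersection of line CP and line WF ⇒ U = (0, 10/7)
U = C + t·(P−C) with t = 4/7, so CU:UP = t:(1−t) = 4/7:3/7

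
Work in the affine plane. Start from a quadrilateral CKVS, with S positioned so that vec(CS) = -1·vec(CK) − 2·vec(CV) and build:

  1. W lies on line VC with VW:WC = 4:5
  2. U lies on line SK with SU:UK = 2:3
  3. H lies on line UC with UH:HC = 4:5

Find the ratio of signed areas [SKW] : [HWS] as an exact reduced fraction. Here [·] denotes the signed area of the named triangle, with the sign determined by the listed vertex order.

Work in coordinates with C = (0, 0), K = (1, 0), V = (0, 1), S = (-1, -2).
1. W lies on line VC with VW:WC = 4:5 ⇒ W = (0, 5/9)
2. U lies on line SK with SU:UK = 2:3 ⇒ U = (-1/5, -6/5)
3. H lies on line UC with UH:HC = 4:5 ⇒ H = (-1/9, -2/3)
2·[SKW] = 28/9, 2·[HWS] = 76/81
[SKW]:[HWS] = 28/9:76/81 = 63/19

[SKW]:[HWS] = 63/19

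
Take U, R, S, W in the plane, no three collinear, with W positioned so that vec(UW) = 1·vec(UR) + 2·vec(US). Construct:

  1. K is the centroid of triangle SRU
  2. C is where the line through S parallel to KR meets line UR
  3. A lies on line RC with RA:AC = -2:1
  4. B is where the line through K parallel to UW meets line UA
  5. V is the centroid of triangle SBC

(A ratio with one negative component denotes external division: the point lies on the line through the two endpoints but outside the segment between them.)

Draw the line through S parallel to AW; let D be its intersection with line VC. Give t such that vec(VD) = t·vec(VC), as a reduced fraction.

t = -1/17

Choose coordinates U = (0, 0), R = (1, 0), S = (0, 1), W = (1, 2).
1. K is the centroid of triangle SRU ⇒ K = (1/3, 1/3)
2. C is where the line through S parallel to KR meets line UR ⇒ C = (2, 0)
3. A lies on line RC with RA:AC = -2:1 ⇒ A = (3, 0)
4. B is where the line through K parallel to UW meets line UA ⇒ B = (1/6, 0)
5. V is the centroid of triangle SBC ⇒ V = (13/18, 1/3)
through S parallel to AW: direction (-2, 2); meets VC at D = (11/17, 6/17)
D = V + t·(C−V) with t = -1/17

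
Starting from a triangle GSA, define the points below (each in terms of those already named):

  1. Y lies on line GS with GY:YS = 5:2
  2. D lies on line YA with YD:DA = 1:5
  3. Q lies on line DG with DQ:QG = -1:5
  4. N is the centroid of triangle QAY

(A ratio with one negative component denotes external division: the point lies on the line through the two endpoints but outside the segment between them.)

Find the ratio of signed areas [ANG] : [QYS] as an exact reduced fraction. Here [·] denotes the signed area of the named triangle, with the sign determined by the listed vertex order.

Choose coordinates G = (0, 0), S = (1, 0), A = (0, 1).
1. Y lies on line GS with GY:YS = 5:2 ⇒ Y = (5/7, 0)
2. D lies on line YA with YD:DA = 1:5 ⇒ D = (25/42, 1/6)
3. Q lies on line DG with DQ:QG = -1:5 ⇒ Q = (125/168, 5/24)
4. N is the centroid of triangle QAY ⇒ N = (35/72, 29/72)
2·[ANG] = -35/72, 2·[QYS] = 5/84
[ANG]:[QYS] = -35/72:5/84 = -49/6

[ANG]:[QYS] = -49/6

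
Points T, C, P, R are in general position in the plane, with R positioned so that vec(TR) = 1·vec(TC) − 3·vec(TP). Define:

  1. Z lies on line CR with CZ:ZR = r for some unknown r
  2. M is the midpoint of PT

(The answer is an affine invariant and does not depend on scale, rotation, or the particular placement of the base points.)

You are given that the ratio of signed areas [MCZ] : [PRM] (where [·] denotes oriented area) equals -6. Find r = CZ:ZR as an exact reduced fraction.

Assign T = (0, 0), C = (1, 0), P = (0, 1), R = (1, -3) — the answer is frame-independent, so this choice is without loss of generality.
1. With CZ:ZR = r, write λ = r/(r+1) so Z = C + λ·(R−C); Z is affine-linear in λ
2. M is the midpoint of PT ⇒ M = (0, 1/2)
Every point depending on Z is an affine combination of Z and λ-independent points, so each such coordinate is linear in λ; the λ² term in each signed area is a multiple of (R−C)×(R−C) = 0, so 2·[MCZ] and 2·[PRM] are each linear in λ. Evaluating at λ=0 and λ=1:
  2·[MCZ] = -3·λ,   2·[PRM] = -1/2
So [MCZ]:[PRM] = (-3·λ) / (-1/2). Setting this equal to -6:
  -3·λ = -6·(-1/2)  ⇒  λ = -1
Then r = λ/(1−λ) = (-1)/(2) = -1/2. Check: with r = -1/2, Z = (1, 3) and [MCZ]:[PRM] = -6 as required.

r = -1/2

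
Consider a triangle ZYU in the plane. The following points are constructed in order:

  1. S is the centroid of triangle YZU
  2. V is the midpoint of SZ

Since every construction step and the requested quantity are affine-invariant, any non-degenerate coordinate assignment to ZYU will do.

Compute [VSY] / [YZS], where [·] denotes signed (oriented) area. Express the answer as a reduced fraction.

[VSY]:[YZS] = 1/2

Assign Z = (0, 0), Y = (1, 0), U = (0, 1) — the answer is frame-independent, so this choice is without loss of generality.
1. S is the centroid of triangle YZU ⇒ S = (1/3, 1/3)
2. V is the midpoint of SZ ⇒ V = (1/6, 1/6)
2·[VSY] = -1/6, 2·[YZS] = -1/3
[VSY]:[YZS] = -1/6:-1/3 = 1/2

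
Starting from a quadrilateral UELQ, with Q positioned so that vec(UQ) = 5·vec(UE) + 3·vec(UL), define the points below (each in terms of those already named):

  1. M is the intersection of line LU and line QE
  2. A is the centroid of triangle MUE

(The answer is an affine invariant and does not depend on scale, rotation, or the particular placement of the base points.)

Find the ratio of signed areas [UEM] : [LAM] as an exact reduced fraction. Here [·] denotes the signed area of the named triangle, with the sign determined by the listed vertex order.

[UEM]:[LAM] = 9/7

Choose coordinates U = (0, 0), E = (1, 0), L = (0, 1), Q = (5, 3).
1. M is the intersection of line LU and line QE ⇒ M = (0, -3/4)
2. A is the centroid of triangle MUE ⇒ A = (1/3, -1/4)
2·[UEM] = -3/4, 2·[LAM] = -7/12
[UEM]:[LAM] = -3/4:-7/12 = 9/7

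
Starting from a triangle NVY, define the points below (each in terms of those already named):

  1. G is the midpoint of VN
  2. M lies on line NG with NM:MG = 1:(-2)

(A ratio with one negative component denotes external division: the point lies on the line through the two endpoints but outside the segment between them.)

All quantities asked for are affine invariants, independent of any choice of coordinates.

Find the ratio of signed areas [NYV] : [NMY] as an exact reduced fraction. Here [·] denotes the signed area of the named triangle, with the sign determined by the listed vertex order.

Set N = (0, 0), V = (1, 0), Y = (0, 1); any affine frame gives the same invariant.
1. G is the midpoint of VN ⇒ G = (1/2, 0)
2. M lies on line NG with NM:MG = 1:(-2) ⇒ M = (-1/2, 0)
2·[NYV] = -1, 2·[NMY] = -1/2
[NYV]:[NMY] = -1:-1/2 = 2

[NYV]:[NMY] = 2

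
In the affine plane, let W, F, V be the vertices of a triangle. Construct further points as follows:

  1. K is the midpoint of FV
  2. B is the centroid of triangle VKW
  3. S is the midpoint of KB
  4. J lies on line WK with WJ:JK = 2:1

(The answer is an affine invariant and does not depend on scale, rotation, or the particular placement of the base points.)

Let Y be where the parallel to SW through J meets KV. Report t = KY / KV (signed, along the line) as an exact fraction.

t = 1/15

Work in coordinates with W = (0, 0), F = (1, 0), V = (0, 1).
1. K is the midpoint of FV ⇒ K = (1/2, 1/2)
2. B is the centroid of triangle VKW ⇒ B = (1/6, 1/2)
3. S is the midpoint of KB ⇒ S = (1/3, 1/2)
4. J lies on line WK with WJ:JK = 2:1 ⇒ J = (1/3, 1/3)
through J parallel to SW: direction (-1/3, -1/2); meets KV at Y = (7/15, 8/15)
Y = K + t·(V−K) with t = 1/15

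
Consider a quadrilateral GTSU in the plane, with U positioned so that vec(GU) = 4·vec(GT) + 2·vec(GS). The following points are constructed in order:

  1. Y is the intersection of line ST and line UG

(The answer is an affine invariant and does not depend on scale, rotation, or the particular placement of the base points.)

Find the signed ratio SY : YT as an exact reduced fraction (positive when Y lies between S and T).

Work in coordinates with G = (0, 0), T = (1, 0), S = (0, 1), U = (4, 2).
1. Y is the intersection of line ST and line UG ⇒ Y = (2/3, 1/3)
Y = S + t·(T−S) with t = 2/3, so SY:YT = t:(1−t) = 2/3:1/3

SY:YT = 2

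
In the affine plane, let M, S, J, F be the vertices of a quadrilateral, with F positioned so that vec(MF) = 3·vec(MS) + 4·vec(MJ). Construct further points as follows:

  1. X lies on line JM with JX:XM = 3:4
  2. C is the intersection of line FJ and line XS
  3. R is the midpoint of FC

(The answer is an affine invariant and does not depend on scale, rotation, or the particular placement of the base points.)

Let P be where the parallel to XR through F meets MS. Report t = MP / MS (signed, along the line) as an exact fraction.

t = -1/23

Assign M = (0, 0), S = (1, 0), J = (0, 1), F = (3, 4) — the answer is frame-independent, so this choice is without loss of generality.
1. X lies on line JM with JX:XM = 3:4 ⇒ X = (0, 4/7)
2. C is the intersection of line FJ and line XS ⇒ C = (-3/11, 8/11)
3. R is the midpoint of FC ⇒ R = (15/11, 26/11)
through F parallel to XR: direction (15/11, 138/77); meets MS at P = (-1/23, 0)
P = M + t·(S−M) with t = -1/23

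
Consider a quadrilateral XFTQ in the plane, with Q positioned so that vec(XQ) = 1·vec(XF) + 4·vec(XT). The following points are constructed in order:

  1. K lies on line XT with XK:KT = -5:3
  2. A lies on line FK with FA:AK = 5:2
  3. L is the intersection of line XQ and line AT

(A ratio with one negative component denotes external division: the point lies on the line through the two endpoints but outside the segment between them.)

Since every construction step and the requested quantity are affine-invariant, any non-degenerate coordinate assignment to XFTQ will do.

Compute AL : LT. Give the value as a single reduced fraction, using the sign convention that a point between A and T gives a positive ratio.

AL:LT = -9/14

Set X = (0, 0), F = (1, 0), T = (0, 1), Q = (1, 4); any affine frame gives the same invariant.
1. K lies on line XT with XK:KT = -5:3 ⇒ K = (0, 5/2)
2. A lies on line FK with FA:AK = 5:2 ⇒ A = (2/7, 25/14)
3. L is the intersection of line XQ and line AT ⇒ L = (4/5, 16/5)
L = A + t·(T−A) with t = -9/5, so AL:LT = t:(1−t) = -9/5:14/5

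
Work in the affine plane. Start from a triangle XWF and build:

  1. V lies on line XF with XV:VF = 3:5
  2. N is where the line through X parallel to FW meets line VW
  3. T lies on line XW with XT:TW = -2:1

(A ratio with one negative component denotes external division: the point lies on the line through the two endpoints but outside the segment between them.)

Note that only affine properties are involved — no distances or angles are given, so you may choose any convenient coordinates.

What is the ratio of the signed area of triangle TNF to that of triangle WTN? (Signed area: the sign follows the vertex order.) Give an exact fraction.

[TNF]:[WTN] = -7/3

Set X = (0, 0), W = (1, 0), F = (0, 1); any affine frame gives the same invariant.
1. V lies on line XF with XV:VF = 3:5 ⇒ V = (0, 3/8)
2. N is where the line through X parallel to FW meets line VW ⇒ N = (-3/5, 3/5)
3. T lies on line XW with XT:TW = -2:1 ⇒ T = (2, 0)
2·[TNF] = -7/5, 2·[WTN] = 3/5
[TNF]:[WTN] = -7/5:3/5 = -7/3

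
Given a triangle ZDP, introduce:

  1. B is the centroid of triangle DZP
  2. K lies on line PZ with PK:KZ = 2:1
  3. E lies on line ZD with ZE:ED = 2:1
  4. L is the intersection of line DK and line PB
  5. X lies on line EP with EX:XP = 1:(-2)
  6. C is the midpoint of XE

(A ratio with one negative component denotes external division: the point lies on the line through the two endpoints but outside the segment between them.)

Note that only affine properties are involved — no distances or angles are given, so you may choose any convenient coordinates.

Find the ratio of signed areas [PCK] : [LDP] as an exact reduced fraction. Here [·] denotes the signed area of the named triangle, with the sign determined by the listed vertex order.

Choose coordinates Z = (0, 0), D = (1, 0), P = (0, 1).
1. B is the centroid of triangle DZP ⇒ B = (1/3, 1/3)
2. K lies on line PZ with PK:KZ = 2:1 ⇒ K = (0, 1/3)
3. E lies on line ZD with ZE:ED = 2:1 ⇒ E = (2/3, 0)
4. L is the intersection of line DK and line PB ⇒ L = (2/5, 1/5)
5. X lies on line EP with EX:XP = 1:(-2) ⇒ X = (4/3, -1)
6. C is the midpoint of XE ⇒ C = (1, -1/2)
2·[PCK] = -2/3, 2·[LDP] = 2/5
[PCK]:[LDP] = -2/3:2/5 = -5/3

[PCK]:[LDP] = -5/3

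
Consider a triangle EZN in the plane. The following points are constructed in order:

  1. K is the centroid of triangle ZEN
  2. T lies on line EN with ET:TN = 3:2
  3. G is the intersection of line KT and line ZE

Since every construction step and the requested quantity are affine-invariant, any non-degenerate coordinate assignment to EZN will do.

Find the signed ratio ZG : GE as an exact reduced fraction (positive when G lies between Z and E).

Work in coordinates with E = (0, 0), Z = (1, 0), N = (0, 1).
1. K is the centroid of triangle ZEN ⇒ K = (1/3, 1/3)
2. T lies on line EN with ET:TN = 3:2 ⇒ T = (0, 3/5)
3. G is the intersection of line KT and line ZE ⇒ G = (3/4, 0)
G = Z + t·(E−Z) with t = 1/4, so ZG:GE = t:(1−t) = 1/4:3/4

ZG:GE = 1/3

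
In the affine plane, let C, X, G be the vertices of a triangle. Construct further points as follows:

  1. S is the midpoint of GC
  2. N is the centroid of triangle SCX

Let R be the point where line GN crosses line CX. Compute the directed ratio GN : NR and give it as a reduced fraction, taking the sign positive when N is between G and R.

GN:NR = 5

Choose coordinates C = (0, 0), X = (1, 0), G = (0, 1).
1. S is the midpoint of GC ⇒ S = (0, 1/2)
2. N is the centroid of triangle SCX ⇒ N = (1/3, 1/6)
line GN meets CX at R = (2/5, 0)
N = G + t·(R−G) with t = 5/6, so GN:NR = 5/6:1/6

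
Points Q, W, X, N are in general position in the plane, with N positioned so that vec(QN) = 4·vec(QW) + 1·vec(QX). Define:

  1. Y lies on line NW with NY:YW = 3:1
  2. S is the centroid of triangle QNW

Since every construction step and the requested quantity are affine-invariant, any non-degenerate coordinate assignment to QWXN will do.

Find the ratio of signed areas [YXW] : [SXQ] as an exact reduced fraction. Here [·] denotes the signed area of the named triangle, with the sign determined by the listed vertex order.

[YXW]:[SXQ] = 3/5

Assign Q = (0, 0), W = (1, 0), X = (0, 1), N = (4, 1) — the answer is frame-independent, so this choice is without loss of generality.
1. Y lies on line NW with NY:YW = 3:1 ⇒ Y = (7/4, 1/4)
2. S is the centroid of triangle QNW ⇒ S = (5/3, 1/3)
2·[YXW] = 1, 2·[SXQ] = 5/3
[YXW]:[SXQ] = 1:5/3 = 3/5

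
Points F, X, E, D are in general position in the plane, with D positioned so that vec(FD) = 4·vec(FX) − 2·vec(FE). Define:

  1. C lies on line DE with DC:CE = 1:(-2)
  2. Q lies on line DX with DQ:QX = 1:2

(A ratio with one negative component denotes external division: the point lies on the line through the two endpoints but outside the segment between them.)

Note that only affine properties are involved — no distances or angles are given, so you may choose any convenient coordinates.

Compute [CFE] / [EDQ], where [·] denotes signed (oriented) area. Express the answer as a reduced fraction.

[CFE]:[EDQ] = 24

Choose coordinates F = (0, 0), X = (1, 0), E = (0, 1), D = (4, -2).
1. C lies on line DE with DC:CE = 1:(-2) ⇒ C = (8, -5)
2. Q lies on line DX with DQ:QX = 1:2 ⇒ Q = (3, -4/3)
2·[CFE] = -8, 2·[EDQ] = -1/3
[CFE]:[EDQ] = -8:-1/3 = 24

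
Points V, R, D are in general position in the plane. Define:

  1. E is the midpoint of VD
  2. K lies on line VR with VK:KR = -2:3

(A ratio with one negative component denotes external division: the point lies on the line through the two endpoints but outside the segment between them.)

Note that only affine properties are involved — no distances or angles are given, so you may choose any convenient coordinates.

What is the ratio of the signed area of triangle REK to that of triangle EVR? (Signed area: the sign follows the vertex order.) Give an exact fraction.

[REK]:[EVR] = 3

Assign V = (0, 0), R = (1, 0), D = (0, 1) — the answer is frame-independent, so this choice is without loss of generality.
1. E is the midpoint of VD ⇒ E = (0, 1/2)
2. K lies on line VR with VK:KR = -2:3 ⇒ K = (-2, 0)
2·[REK] = 3/2, 2·[EVR] = 1/2
[REK]:[EVR] = 3/2:1/2 = 3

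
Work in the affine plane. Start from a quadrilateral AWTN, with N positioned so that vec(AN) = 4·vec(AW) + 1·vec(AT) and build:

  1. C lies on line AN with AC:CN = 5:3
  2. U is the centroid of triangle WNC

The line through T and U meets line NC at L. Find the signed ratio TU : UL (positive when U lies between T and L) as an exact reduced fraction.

TU:UL = -13

Assign A = (0, 0), W = (1, 0), T = (0, 1), N = (4, 1) — the answer is frame-independent, so this choice is without loss of generality.
1. C lies on line AN with AC:CN = 5:3 ⇒ C = (5/2, 5/8)
2. U is the centroid of triangle WNC ⇒ U = (5/2, 13/24)
line TU meets NC at L = (30/13, 15/26)
U = T + t·(L−T) with t = 13/12, so TU:UL = 13/12:-1/12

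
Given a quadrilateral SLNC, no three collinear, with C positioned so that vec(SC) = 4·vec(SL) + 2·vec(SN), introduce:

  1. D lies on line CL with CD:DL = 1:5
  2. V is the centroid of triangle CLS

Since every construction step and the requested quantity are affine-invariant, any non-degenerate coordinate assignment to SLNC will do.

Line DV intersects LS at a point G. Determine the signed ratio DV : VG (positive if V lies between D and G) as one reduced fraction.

DV:VG = 3/2

Set S = (0, 0), L = (1, 0), N = (0, 1), C = (4, 2); any affine frame gives the same invariant.
1. D lies on line CL with CD:DL = 1:5 ⇒ D = (7/2, 5/3)
2. V is the centroid of triangle CLS ⇒ V = (5/3, 2/3)
line DV meets LS at G = (4/9, 0)
V = D + t·(G−D) with t = 3/5, so DV:VG = 3/5:2/5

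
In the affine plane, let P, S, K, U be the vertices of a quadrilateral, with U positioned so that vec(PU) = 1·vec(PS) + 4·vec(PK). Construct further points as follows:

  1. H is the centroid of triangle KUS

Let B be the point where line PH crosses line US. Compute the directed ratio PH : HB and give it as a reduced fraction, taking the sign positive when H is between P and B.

Assign P = (0, 0), S = (1, 0), K = (0, 1), U = (1, 4) — the answer is frame-independent, so this choice is without loss of generality.
1. H is the centroid of triangle KUS ⇒ H = (2/3, 5/3)
line PH meets US at B = (1, 5/2)
H = P + t·(B−P) with t = 2/3, so PH:HB = 2/3:1/3

PH:HB = 2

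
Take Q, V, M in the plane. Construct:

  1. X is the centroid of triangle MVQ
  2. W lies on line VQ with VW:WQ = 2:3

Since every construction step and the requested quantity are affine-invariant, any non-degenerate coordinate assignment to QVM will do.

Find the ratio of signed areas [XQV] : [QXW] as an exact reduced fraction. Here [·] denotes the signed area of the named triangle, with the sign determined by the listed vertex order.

Assign Q = (0, 0), V = (1, 0), M = (0, 1) — the answer is frame-independent, so this choice is without loss of generality.
1. X is the centroid of triangle MVQ ⇒ X = (1/3, 1/3)
2. W lies on line VQ with VW:WQ = 2:3 ⇒ W = (3/5, 0)
2·[XQV] = 1/3, 2·[QXW] = -1/5
[XQV]:[QXW] = 1/3:-1/5 = -5/3

[XQV]:[QXW] = -5/3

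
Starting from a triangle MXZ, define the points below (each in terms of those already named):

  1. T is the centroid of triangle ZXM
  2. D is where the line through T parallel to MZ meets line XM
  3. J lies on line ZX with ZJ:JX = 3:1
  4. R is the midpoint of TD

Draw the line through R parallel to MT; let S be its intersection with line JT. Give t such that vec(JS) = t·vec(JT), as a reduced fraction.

t = 2/3

Set M = (0, 0), X = (1, 0), Z = (0, 1); any affine frame gives the same invariant.
1. T is the centroid of triangle ZXM ⇒ T = (1/3, 1/3)
2. D is where the line through T parallel to MZ meets line XM ⇒ D = (1/3, 0)
3. J lies on line ZX with ZJ:JX = 3:1 ⇒ J = (3/4, 1/4)
4. R is the midpoint of TD ⇒ R = (1/3, 1/6)
through R parallel to MT: direction (1/3, 1/3); meets JT at S = (17/36, 11/36)
S = J + t·(T−J) with t = 2/3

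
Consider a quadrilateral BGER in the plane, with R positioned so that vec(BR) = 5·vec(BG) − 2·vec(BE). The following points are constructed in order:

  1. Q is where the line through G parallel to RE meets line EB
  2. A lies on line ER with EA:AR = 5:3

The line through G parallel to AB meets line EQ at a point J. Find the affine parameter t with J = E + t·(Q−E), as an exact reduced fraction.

t = 9/5

Choose coordinates B = (0, 0), G = (1, 0), E = (0, 1), R = (5, -2).
1. Q is where the line through G parallel to RE meets line EB ⇒ Q = (0, 3/5)
2. A lies on line ER with EA:AR = 5:3 ⇒ A = (25/8, -7/8)
through G parallel to AB: direction (-25/8, 7/8); meets EQ at J = (0, 7/25)
J = E + t·(Q−E) with t = 9/5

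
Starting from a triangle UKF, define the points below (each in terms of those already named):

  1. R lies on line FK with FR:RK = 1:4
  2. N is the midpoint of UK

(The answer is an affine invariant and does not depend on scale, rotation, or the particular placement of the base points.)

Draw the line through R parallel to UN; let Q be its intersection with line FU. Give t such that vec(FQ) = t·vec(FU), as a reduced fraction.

t = 1/5

Assign U = (0, 0), K = (1, 0), F = (0, 1) — the answer is frame-independent, so this choice is without loss of generality.
1. R lies on line FK with FR:RK = 1:4 ⇒ R = (1/5, 4/5)
2. N is the midpoint of UK ⇒ N = (1/2, 0)
through R parallel to UN: direction (1/2, 0); meets FU at Q = (0, 4/5)
Q = F + t·(U−F) with t = 1/5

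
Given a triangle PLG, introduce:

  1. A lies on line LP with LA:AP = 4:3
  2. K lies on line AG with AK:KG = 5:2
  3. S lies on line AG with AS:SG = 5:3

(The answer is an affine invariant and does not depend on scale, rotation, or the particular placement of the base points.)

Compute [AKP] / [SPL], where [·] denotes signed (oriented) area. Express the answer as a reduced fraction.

Choose coordinates P = (0, 0), L = (1, 0), G = (0, 1).
1. A lies on line LP with LA:AP = 4:3 ⇒ A = (3/7, 0)
2. K lies on line AG with AK:KG = 5:2 ⇒ K = (6/49, 5/7)
3. S lies on line AG with AS:SG = 5:3 ⇒ S = (9/56, 5/8)
2·[AKP] = 15/49, 2·[SPL] = 5/8
[AKP]:[SPL] = 15/49:5/8 = 24/49

[AKP]:[SPL] = 24/49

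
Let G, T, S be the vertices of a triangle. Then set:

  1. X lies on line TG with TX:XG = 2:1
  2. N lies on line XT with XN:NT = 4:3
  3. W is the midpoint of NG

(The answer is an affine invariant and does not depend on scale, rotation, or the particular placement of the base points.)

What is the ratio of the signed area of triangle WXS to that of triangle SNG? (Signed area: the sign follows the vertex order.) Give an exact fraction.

Set G = (0, 0), T = (1, 0), S = (0, 1); any affine frame gives the same invariant.
1. X lies on line TG with TX:XG = 2:1 ⇒ X = (1/3, 0)
2. N lies on line XT with XN:NT = 4:3 ⇒ N = (5/7, 0)
3. W is the midpoint of NG ⇒ W = (5/14, 0)
2·[WXS] = -1/42, 2·[SNG] = -5/7
[WXS]:[SNG] = -1/42:-5/7 = 1/30

[WXS]:[SNG] = 1/30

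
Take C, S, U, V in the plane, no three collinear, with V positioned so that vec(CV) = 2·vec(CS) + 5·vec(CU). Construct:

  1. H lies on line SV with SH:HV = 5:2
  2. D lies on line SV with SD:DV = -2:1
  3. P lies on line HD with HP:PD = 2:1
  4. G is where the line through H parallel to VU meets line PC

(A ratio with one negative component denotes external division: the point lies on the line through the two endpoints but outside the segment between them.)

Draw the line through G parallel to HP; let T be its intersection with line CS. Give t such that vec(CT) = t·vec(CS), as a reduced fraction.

Work in coordinates with C = (0, 0), S = (1, 0), U = (0, 1), V = (2, 5).
1. H lies on line SV with SH:HV = 5:2 ⇒ H = (12/7, 25/7)
2. D lies on line SV with SD:DV = -2:1 ⇒ D = (3, 10)
3. P lies on line HD with HP:PD = 2:1 ⇒ P = (18/7, 55/7)
4. G is where the line through H parallel to VU meets line PC ⇒ G = (18/133, 55/133)
through G parallel to HP: direction (6/7, 30/7); meets CS at T = (1/19, 0)
T = C + t·(S−C) with t = 1/19

t = 1/19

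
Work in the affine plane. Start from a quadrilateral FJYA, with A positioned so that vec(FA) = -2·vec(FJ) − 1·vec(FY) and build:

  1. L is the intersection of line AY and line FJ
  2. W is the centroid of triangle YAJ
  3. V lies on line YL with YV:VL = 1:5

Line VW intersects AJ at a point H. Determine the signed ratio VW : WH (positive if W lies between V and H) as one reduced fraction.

VW:WH = 7/4

Work in coordinates with F = (0, 0), J = (1, 0), Y = (0, 1), A = (-2, -1).
1. L is the intersection of line AY and line FJ ⇒ L = (-1, 0)
2. W is the centroid of triangle YAJ ⇒ W = (-1/3, 0)
3. V lies on line YL with YV:VL = 1:5 ⇒ V = (-1/6, 5/6)
line VW meets AJ at H = (-3/7, -10/21)
W = V + t·(H−V) with t = 7/11, so VW:WH = 7/11:4/11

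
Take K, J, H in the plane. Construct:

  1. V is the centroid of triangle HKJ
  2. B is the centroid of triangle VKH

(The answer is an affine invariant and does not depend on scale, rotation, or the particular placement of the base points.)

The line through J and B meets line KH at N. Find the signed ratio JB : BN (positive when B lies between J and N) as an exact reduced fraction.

JB:BN = 8

Set K = (0, 0), J = (1, 0), H = (0, 1); any affine frame gives the same invariant.
1. V is the centroid of triangle HKJ ⇒ V = (1/3, 1/3)
2. B is the centroid of triangle VKH ⇒ B = (1/9, 4/9)
line JB meets KH at N = (0, 1/2)
B = J + t·(N−J) with t = 8/9, so JB:BN = 8/9:1/9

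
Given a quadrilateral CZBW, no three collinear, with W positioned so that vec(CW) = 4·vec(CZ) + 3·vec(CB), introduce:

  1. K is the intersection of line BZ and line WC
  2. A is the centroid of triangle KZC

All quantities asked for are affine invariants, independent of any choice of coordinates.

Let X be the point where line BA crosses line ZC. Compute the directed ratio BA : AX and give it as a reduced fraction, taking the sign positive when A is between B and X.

BA:AX = 6

Work in coordinates with C = (0, 0), Z = (1, 0), B = (0, 1), W = (4, 3).
1. K is the intersection of line BZ and line WC ⇒ K = (4/7, 3/7)
2. A is the centroid of triangle KZC ⇒ A = (11/21, 1/7)
line BA meets ZC at X = (11/18, 0)
A = B + t·(X−B) with t = 6/7, so BA:AX = 6/7:1/7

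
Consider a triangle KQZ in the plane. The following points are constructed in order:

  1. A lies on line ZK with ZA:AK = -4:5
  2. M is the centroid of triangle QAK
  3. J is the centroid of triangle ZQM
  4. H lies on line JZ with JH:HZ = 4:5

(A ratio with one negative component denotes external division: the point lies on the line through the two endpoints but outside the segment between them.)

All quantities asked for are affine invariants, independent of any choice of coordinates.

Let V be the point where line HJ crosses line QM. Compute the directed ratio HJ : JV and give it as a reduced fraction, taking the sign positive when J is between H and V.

HJ:JV = 8/9

Choose coordinates K = (0, 0), Q = (1, 0), Z = (0, 1).
1. A lies on line ZK with ZA:AK = -4:5 ⇒ A = (0, 5)
2. M is the centroid of triangle QAK ⇒ M = (1/3, 5/3)
3. J is the centroid of triangle ZQM ⇒ J = (4/9, 8/9)
4. H lies on line JZ with JH:HZ = 4:5 ⇒ H = (20/81, 76/81)
line HJ meets QM at V = (2/3, 5/6)
J = H + t·(V−H) with t = 8/17, so HJ:JV = 8/17:9/17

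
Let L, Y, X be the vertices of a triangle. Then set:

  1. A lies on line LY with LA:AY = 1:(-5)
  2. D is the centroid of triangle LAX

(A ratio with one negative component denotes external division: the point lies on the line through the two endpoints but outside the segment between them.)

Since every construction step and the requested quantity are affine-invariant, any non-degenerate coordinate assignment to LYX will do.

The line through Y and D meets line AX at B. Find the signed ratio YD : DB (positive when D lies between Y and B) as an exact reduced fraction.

Set L = (0, 0), Y = (1, 0), X = (0, 1); any affine frame gives the same invariant.
1. A lies on line LY with LA:AY = 1:(-5) ⇒ A = (-1/4, 0)
2. D is the centroid of triangle LAX ⇒ D = (-1/12, 1/3)
line YD meets AX at B = (-9/56, 5/14)
D = Y + t·(B−Y) with t = 14/15, so YD:DB = 14/15:1/15

YD:DB = 14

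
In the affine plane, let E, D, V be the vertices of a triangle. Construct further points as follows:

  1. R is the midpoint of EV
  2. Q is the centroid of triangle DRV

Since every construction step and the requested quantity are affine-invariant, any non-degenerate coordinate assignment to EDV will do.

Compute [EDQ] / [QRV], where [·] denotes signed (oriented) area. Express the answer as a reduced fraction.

[EDQ]:[QRV] = -3

Set E = (0, 0), D = (1, 0), V = (0, 1); any affine frame gives the same invariant.
1. R is the midpoint of EV ⇒ R = (0, 1/2)
2. Q is the centroid of triangle DRV ⇒ Q = (1/3, 1/2)
2·[EDQ] = 1/2, 2·[QRV] = -1/6
[EDQ]:[QRV] = 1/2:-1/6 = -3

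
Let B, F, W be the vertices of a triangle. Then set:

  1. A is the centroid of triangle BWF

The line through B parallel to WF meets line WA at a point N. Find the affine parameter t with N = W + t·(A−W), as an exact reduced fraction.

t = 3

Assign B = (0, 0), F = (1, 0), W = (0, 1) — the answer is frame-independent, so this choice is without loss of generality.
1. A is the centroid of triangle BWF ⇒ A = (1/3, 1/3)
through B parallel to WF: direction (1, -1); meets WA at N = (1, -1)
N = W + t·(A−W) with t = 3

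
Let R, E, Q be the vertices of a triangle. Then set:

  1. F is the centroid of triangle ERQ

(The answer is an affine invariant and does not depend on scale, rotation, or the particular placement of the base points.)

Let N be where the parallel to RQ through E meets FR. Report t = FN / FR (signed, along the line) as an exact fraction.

t = -2

Assign R = (0, 0), E = (1, 0), Q = (0, 1) — the answer is frame-independent, so this choice is without loss of generality.
1. F is the centroid of triangle ERQ ⇒ F = (1/3, 1/3)
through E parallel to RQ: direction (0, 1); meets FR at N = (1, 1)
N = F + t·(R−F) with t = -2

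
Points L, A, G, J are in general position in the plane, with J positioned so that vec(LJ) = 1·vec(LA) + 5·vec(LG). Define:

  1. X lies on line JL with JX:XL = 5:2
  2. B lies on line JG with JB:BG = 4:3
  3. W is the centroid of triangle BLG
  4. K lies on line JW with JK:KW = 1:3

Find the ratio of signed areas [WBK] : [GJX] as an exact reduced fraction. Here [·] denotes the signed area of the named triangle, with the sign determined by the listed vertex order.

[WBK]:[GJX] = 1/5

Assign L = (0, 0), A = (1, 0), G = (0, 1), J = (1, 5) — the answer is frame-independent, so this choice is without loss of generality.
1. X lies on line JL with JX:XL = 5:2 ⇒ X = (2/7, 10/7)
2. B lies on line JG with JB:BG = 4:3 ⇒ B = (3/7, 19/7)
3. W is the centroid of triangle BLG ⇒ W = (1/7, 26/21)
4. K lies on line JW with JK:KW = 1:3 ⇒ K = (11/14, 341/84)
2·[WBK] = -1/7, 2·[GJX] = -5/7
[WBK]:[GJX] = -1/7:-5/7 = 1/5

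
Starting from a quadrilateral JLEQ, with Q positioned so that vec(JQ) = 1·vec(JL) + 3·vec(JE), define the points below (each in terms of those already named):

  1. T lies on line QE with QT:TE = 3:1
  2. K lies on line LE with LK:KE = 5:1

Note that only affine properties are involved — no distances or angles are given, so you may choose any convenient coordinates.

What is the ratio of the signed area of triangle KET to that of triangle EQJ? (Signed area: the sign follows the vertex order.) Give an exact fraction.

[KET]:[EQJ] = 1/8

Assign J = (0, 0), L = (1, 0), E = (0, 1), Q = (1, 3) — the answer is frame-independent, so this choice is without loss of generality.
1. T lies on line QE with QT:TE = 3:1 ⇒ T = (1/4, 3/2)
2. K lies on line LE with LK:KE = 5:1 ⇒ K = (1/6, 5/6)
2·[KET] = -1/8, 2·[EQJ] = -1
[KET]:[EQJ] = -1/8:-1 = 1/8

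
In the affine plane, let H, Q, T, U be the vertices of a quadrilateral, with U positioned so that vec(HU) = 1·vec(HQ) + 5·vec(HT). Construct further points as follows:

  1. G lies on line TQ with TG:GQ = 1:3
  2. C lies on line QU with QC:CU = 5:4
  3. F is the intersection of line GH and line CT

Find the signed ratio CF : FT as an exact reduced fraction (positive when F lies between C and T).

CF:FT = 2/9

Assign H = (0, 0), Q = (1, 0), T = (0, 1), U = (1, 5) — the answer is frame-independent, so this choice is without loss of generality.
1. G lies on line TQ with TG:GQ = 1:3 ⇒ G = (1/4, 3/4)
2. C lies on line QU with QC:CU = 5:4 ⇒ C = (1, 25/9)
3. F is the intersection of line GH and line CT ⇒ F = (9/11, 27/11)
F = C + t·(T−C) with t = 2/11, so CF:FT = t:(1−t) = 2/11:9/11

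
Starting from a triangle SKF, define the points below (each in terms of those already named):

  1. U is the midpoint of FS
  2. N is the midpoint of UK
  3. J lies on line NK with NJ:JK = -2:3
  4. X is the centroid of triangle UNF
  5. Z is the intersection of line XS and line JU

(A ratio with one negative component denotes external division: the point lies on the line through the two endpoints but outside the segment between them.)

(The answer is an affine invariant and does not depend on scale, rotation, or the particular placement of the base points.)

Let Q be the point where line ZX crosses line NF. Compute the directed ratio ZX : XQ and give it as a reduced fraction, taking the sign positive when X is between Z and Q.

Choose coordinates S = (0, 0), K = (1, 0), F = (0, 1).
1. U is the midpoint of FS ⇒ U = (0, 1/2)
2. N is the midpoint of UK ⇒ N = (1/2, 1/4)
3. J lies on line NK with NJ:JK = -2:3 ⇒ J = (-1/2, 3/4)
4. X is the centroid of triangle UNF ⇒ X = (1/6, 7/12)
5. Z is the intersection of line XS and line JU ⇒ Z = (1/8, 7/16)
line ZX meets NF at Q = (1/5, 7/10)
X = Z + t·(Q−Z) with t = 5/9, so ZX:XQ = 5/9:4/9

ZX:XQ = 5/4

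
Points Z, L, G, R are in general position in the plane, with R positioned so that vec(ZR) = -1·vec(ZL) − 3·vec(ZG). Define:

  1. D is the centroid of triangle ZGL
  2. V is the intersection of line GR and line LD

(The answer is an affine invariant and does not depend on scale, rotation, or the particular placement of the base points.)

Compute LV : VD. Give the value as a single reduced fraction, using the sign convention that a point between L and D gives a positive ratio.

Choose coordinates Z = (0, 0), L = (1, 0), G = (0, 1), R = (-1, -3).
1. D is the centroid of triangle ZGL ⇒ D = (1/3, 1/3)
2. V is the intersection of line GR and line LD ⇒ V = (-1/9, 5/9)
V = L + t·(D−L) with t = 5/3, so LV:VD = t:(1−t) = 5/3:-2/3

LV:VD = -5/2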